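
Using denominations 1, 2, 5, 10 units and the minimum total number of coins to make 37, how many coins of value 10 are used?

37 − 3×10→7 − 1×5→2 − 1×2→0
Count of 10: 3

3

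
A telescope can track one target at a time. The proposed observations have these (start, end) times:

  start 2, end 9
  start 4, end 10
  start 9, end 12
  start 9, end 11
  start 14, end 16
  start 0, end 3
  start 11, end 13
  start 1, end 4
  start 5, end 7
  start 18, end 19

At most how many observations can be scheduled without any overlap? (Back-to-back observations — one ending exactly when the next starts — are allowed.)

6

Order by finish time; keep every interval that doesn't clash with the previous kept one.
Sorted by end: (0,3)  (1,4)  (5,7)  (2,9)  (4,10)  (9,11)  (9,12)  (11,13)  (14,16)  (18,19)
take (0,3); take (5,7); take (9,11); take (11,13); take (14,16); take (18,19).
Selected 6 observations.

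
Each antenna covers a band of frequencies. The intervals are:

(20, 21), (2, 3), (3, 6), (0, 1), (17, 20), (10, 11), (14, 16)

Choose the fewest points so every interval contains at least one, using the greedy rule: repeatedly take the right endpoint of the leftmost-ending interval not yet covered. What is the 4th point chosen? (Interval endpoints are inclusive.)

16

Sort by right endpoint; whenever an interval is uncovered, place a point at its right end.
By right end: [0,1]  [2,3]  [3,6]  [10,11]  [14,16]  [17,20]  [20,21]
[0,1] uncovered → point at 1; [2,3] uncovered → point at 3; [10,11] uncovered → point at 11; [14,16] uncovered → point at 16; [17,20] uncovered → point at 20.
Points: 1, 3, 11, 16, 20 (5 total).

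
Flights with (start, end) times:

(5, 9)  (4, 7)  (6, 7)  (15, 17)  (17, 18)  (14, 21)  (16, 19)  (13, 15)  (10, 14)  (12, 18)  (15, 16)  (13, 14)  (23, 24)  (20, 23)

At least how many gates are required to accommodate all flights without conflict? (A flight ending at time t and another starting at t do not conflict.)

starts: [4, 5, 6, 10, 12, 13, 13, 14, 15, 15, 16, 17, 20, 23]
ends:   [7, 7, 9, 14, 14, 15, 16, 17, 18, 18, 19, 21, 23, 24]
s4→1 s5→2 s6→3 e7→2 e7→1 e9→0 s10→1 s12→2 s13→3 s13→4  — peak 4.

4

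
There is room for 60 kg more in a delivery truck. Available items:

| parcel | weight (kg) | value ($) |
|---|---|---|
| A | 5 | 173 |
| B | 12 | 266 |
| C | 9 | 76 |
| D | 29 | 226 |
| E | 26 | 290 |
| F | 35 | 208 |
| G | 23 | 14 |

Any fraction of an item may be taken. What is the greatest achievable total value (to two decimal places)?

Greedy by value/weight ratio, highest first.
Order: A (173/5=34.60) > B (266/12=22.17) > E (290/26=11.15) > C (76/9=8.44) > D (226/29=7.79) > F (208/35=5.94) > G (14/23=0.61)
Fill: take A (5 @ 173) → take B (12 @ 266) → take E (26 @ 290) → take C (9 @ 76) → take 8/29 of D → 62.34; 60/60 used.
Total value = 867.34

867.34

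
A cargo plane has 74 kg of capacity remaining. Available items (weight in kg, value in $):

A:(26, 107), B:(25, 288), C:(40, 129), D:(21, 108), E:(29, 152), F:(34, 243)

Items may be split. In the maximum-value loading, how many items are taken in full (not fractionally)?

Greedy by value/weight ratio, highest first.
Ratios (sorted): B 11.52, F 7.15, E 5.24, D 5.14, A 4.12, C 3.23
take B (25 @ 288); take F (34 @ 243); take 15/29 of E → 78.62. Capacity used 74/74.
2 item(s) taken whole; one partial (take 15/29 of E).

2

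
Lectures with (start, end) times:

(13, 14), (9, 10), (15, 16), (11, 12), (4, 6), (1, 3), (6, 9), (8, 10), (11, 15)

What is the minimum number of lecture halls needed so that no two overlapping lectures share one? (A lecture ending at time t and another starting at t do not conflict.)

2

The answer is the maximum number of intervals overlapping at any instant.
starts: [1, 4, 6, 8, 9, 11, 11, 13, 15]
ends:   [3, 6, 9, 10, 10, 12, 14, 15, 16]
s1→1 e3→0 s4→1 e6→0 s6→1 s8→2  — peak 2.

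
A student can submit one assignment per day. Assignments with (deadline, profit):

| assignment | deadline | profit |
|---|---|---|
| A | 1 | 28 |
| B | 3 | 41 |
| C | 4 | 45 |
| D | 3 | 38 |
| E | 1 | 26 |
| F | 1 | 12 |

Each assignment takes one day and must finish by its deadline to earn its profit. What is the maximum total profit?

Take jobs in profit order; each goes to the latest open slot no later than its deadline.
Profit order: C=45 B=41 D=38 A=28 E=26 F=12
Assign: C→slot 4, B→slot 3, D→slot 2, A→slot 1, E skipped, F skipped.
Slots: [1:A] [2:D] [3:B] [4:C]
Profit = 28 + 38 + 41 + 45 = 152

152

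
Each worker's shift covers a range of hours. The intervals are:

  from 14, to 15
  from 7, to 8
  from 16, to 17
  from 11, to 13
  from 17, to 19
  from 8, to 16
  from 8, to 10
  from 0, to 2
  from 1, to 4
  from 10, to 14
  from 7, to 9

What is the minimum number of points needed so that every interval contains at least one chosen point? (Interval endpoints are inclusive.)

Sorted: [0,2] [1,4] [7,8] [7,9] [8,10] [11,13] [10,14] [14,15] [8,16] [16,17] [17,19]
{[0,2],[1,4]} hit by 2; {[7,8],[7,9],[8,10]} hit by 8; {[11,13],[10,14]} hit by 13; {[14,15],[8,16]} hit by 15; {[16,17],[17,19]} hit by 17.
Points: 2, 8, 13, 15, 17 (5 total).

5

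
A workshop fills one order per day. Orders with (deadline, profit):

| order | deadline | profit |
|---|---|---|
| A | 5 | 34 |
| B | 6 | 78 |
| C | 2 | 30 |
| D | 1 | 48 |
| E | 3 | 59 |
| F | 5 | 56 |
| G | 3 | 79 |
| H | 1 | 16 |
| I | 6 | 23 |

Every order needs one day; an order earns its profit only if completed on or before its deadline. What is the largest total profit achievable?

Take jobs in profit order; each goes to the latest open slot no later than its deadline.
By profit: G(d3,79), B(d6,78), E(d3,59), F(d5,56), D(d1,48), A(d5,34), C(d2,30), I(d6,23), H(d1,16)
G→slot 3; B→slot 6; E→slot 2; F→slot 5; D→slot 1; A→slot 4; C skipped; I skipped; H skipped.
Profit = 48 + 59 + 79 + 34 + 56 + 78 = 354

354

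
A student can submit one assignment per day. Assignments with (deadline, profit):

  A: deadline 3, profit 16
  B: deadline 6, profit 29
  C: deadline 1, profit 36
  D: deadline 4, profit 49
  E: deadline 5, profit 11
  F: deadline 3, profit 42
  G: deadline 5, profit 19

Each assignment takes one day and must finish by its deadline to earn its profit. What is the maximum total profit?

Profit order: D=49 F=42 C=36 B=29 G=19 A=16 E=11
Assign: D→slot 4, F→slot 3, C→slot 1, B→slot 6, G→slot 5, A→slot 2, E skipped.
Slots: [1:C] [2:A] [3:F] [4:D] [5:G] [6:B]
Profit = 36 + 16 + 42 + 49 + 19 + 29 = 191

191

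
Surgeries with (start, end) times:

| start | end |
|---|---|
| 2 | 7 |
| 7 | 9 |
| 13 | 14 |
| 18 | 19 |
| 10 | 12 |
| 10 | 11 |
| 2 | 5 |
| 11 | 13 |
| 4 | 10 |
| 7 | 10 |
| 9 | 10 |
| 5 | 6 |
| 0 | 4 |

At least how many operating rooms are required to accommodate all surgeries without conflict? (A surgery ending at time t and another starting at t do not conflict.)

3

The answer is the maximum number of intervals overlapping at any instant.
starts: [0, 2, 2, 4, 5, 7, 7, 9, 10, 10, 11, 13, 18]
ends:   [4, 5, 6, 7, 9, 10, 10, 10, 11, 12, 13, 14, 19]
s0→1 s2→2 s2→3  — peak 3.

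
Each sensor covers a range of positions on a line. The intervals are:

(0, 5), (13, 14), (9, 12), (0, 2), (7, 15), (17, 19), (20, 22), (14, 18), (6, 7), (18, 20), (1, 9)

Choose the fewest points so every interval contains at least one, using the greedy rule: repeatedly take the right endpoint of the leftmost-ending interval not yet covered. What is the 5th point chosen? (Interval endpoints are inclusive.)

19

Process intervals by earliest right end; each time one isn't hit yet, stab at its right endpoint.
By right end: [0,2]  [0,5]  [6,7]  [1,9]  [9,12]  [13,14]  [7,15]  [14,18]  [17,19]  [18,20]  [20,22]
[0,2] uncovered → point at 2; [6,7] uncovered → point at 7; [9,12] uncovered → point at 12; [13,14] uncovered → point at 14; [17,19] uncovered → point at 19; [20,22] uncovered → point at 22.
Points: 2, 7, 12, 14, 19, 22 (6 total).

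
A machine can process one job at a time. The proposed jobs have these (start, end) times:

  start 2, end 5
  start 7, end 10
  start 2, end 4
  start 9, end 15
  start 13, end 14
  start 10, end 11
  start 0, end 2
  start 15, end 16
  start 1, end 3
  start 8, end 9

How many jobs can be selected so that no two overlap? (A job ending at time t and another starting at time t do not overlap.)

6

Order by finish time; keep every interval that doesn't clash with the previous kept one.
By end time: (0,2), (1,3), (2,4), (2,5), (8,9), (7,10), (10,11), (13,14), (9,15), (15,16).
Pick (0,2); next start ≥ 2 → (2,4); next start ≥ 4 → (8,9); next start ≥ 9 → (10,11); next start ≥ 11 → (13,14); next start ≥ 14 → (15,16).
Selected 6 jobs.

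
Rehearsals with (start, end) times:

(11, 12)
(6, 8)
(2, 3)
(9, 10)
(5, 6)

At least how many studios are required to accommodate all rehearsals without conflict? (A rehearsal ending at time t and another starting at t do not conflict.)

starts: [2, 5, 6, 9, 11]
ends:   [3, 6, 8, 10, 12]
s2→1  — peak 1.

1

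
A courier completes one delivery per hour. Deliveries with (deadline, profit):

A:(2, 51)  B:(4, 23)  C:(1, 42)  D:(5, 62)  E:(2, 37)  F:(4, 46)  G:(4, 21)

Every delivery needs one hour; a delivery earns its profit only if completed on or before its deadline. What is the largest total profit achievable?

224

Sort by profit descending; place each in the latest free slot ≤ its deadline.
Profit order: D=62 A=51 F=46 C=42 E=37 B=23 G=21
Assign: D→slot 5, A→slot 2, F→slot 4, C→slot 1, E skipped, B→slot 3, G skipped.
Slots: [1:C] [2:A] [3:B] [4:F] [5:D]
Profit = 42 + 51 + 23 + 46 + 62 = 224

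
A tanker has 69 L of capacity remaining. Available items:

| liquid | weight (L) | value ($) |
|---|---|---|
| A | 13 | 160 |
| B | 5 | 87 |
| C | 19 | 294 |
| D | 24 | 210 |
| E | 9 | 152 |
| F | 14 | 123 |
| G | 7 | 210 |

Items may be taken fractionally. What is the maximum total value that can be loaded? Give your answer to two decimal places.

1043.50

Sort by value per unit weight and fill in that order.
Order: G (210/7=30.00) > B (87/5=17.40) > E (152/9=16.89) > C (294/19=15.47) > A (160/13=12.31) > F (123/14=8.79) > D (210/24=8.75)
Fill: take G (7 @ 210) → take B (5 @ 87) → take E (9 @ 152) → take C (19 @ 294) → take A (13 @ 160) → take F (14 @ 123) → take 2/24 of D → 17.50; 69/69 used.
Total value = 1043.50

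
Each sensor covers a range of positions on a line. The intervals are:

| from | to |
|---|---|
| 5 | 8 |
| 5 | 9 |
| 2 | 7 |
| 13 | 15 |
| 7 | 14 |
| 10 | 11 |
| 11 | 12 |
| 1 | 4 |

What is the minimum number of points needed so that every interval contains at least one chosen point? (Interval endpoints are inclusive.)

Sorted: [1,4] [2,7] [5,8] [5,9] [10,11] [11,12] [7,14] [13,15]
{[1,4],[2,7]} hit by 4; {[5,8],[5,9]} hit by 8; {[10,11],[11,12],[7,14]} hit by 11; {[13,15]} hit by 15.
Points: 4, 8, 11, 15 (4 total).

4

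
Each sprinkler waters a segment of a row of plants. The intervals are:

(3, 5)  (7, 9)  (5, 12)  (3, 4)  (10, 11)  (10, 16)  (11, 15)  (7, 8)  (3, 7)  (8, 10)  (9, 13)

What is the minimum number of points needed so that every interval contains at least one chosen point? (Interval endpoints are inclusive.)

Sort by right endpoint; whenever an interval is uncovered, place a point at its right end.
By right end: [3,4]  [3,5]  [3,7]  [7,8]  [7,9]  [8,10]  [10,11]  [5,12]  [9,13]  [11,15]  [10,16]
[3,4] uncovered → point at 4; [7,8] uncovered → point at 8; [10,11] uncovered → point at 11.
Points: 4, 8, 11 (3 total).

3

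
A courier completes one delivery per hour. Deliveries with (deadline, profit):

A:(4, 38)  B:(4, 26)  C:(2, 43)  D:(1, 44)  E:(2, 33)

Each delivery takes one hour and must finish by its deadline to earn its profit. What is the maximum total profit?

Take jobs in profit order; each goes to the latest open slot no later than its deadline.
By profit: D(d1,44), C(d2,43), A(d4,38), E(d2,33), B(d4,26)
D→slot 1; C→slot 2; A→slot 4; E skipped; B→slot 3.
Profit = 44 + 43 + 26 + 38 = 151

151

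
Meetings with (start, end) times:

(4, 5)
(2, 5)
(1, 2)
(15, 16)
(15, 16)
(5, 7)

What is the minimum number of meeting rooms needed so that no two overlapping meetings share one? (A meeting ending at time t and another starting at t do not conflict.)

2

The answer is the maximum number of intervals overlapping at any instant.
Events (time:±→running): 1:+→1 2:-→0 2:+→1 4:+→2 … peak 2.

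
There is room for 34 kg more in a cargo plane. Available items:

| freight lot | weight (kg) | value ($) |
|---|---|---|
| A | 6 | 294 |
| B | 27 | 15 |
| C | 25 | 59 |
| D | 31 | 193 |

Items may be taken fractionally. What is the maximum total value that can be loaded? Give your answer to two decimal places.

468.32

Sort by value per unit weight and fill in that order.
Order: A (294/6=49.00) > D (193/31=6.23) > C (59/25=2.36) > B (15/27=0.56)
Fill: take A (6 @ 294) → take 28/31 of D → 174.32; 34/34 used.
Total value = 468.32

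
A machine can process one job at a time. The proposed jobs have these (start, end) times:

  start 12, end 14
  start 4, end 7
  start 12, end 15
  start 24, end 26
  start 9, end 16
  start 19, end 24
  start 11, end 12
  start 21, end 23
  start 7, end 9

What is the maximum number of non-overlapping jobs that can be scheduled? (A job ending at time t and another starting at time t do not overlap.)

6

Sort by end time and greedily take each interval whose start is ≥ the last chosen end.
By end time: (4,7), (7,9), (11,12), (12,14), (12,15), (9,16), (21,23), (19,24), (24,26).
Pick (4,7); next start ≥ 7 → (7,9); next start ≥ 9 → (11,12); next start ≥ 12 → (12,14); next start ≥ 14 → (21,23); next start ≥ 23 → (24,26).
Selected 6 jobs.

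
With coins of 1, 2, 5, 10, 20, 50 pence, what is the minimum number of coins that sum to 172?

5

Use the largest denomination that fits, subtract, and repeat.
172 = 3×50 + 1×20 + 1×2
Total coins = 3 + 1 + 1 = 5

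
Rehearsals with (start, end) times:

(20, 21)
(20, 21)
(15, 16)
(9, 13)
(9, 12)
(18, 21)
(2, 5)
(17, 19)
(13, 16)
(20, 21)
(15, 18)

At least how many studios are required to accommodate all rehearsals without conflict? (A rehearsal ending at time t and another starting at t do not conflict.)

The answer is the maximum number of intervals overlapping at any instant.
starts: [2, 9, 9, 13, 15, 15, 17, 18, 20, 20, 20]
ends:   [5, 12, 13, 16, 16, 18, 19, 21, 21, 21, 21]
s2→1 e5→0 s9→1 s9→2 e12→1 e13→0 s13→1 s15→2 s15→3 e16→2 e16→1 s17→2 e18→1 s18→2 e19→1 s20→2 s20→3 s20→4  — peak 4.

4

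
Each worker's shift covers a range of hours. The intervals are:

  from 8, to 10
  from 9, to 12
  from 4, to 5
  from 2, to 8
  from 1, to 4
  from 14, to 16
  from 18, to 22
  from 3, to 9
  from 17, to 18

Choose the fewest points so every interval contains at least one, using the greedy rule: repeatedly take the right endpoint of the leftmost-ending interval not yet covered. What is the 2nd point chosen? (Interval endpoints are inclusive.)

Sort by right endpoint; whenever an interval is uncovered, place a point at its right end.
Sorted: [1,4] [4,5] [2,8] [3,9] [8,10] [9,12] [14,16] [17,18] [18,22]
{[1,4],[4,5],[2,8],[3,9]} hit by 4; {[8,10],[9,12]} hit by 10; {[14,16]} hit by 16; {[17,18],[18,22]} hit by 18.
Points: 4, 10, 16, 18 (4 total).

10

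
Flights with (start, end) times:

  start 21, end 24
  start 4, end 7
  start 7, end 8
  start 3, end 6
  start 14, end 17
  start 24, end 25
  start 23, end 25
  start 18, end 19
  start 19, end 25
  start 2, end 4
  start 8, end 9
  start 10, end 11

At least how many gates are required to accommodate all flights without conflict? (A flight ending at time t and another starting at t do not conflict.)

3

Count concurrent intervals with a sweep; the peak is the room count.
starts: [2, 3, 4, 7, 8, 10, 14, 18, 19, 21, 23, 24]
ends:   [4, 6, 7, 8, 9, 11, 17, 19, 24, 25, 25, 25]
s2→1 s3→2 e4→1 s4→2 e6→1 e7→0 s7→1 e8→0 s8→1 e9→0 s10→1 e11→0 s14→1 e17→0 s18→1 e19→0 s19→1 s21→2 s23→3  — peak 3.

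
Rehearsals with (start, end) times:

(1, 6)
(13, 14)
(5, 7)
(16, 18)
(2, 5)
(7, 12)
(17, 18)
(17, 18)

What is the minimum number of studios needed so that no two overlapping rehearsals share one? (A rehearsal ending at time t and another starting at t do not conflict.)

Count concurrent intervals with a sweep; the peak is the room count.
Events (time:±→running): 1:+→1 2:+→2 5:-→1 5:+→2 6:-→1 7:-→0 7:+→1 12:-→0 13:+→1 14:-→0 16:+→1 17:+→2 17:+→3 … peak 3.

3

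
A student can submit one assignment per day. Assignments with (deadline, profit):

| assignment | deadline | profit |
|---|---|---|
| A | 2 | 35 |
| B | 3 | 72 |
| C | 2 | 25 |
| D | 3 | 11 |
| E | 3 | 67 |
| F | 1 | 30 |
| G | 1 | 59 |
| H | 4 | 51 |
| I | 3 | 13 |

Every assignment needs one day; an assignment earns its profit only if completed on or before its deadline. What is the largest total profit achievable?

249

Profit order: B=72 E=67 G=59 H=51 A=35 F=30 C=25 I=13 D=11
Assign: B→slot 3, E→slot 2, G→slot 1, H→slot 4, A skipped, F skipped, C skipped, I skipped, D skipped.
Slots: [1:G] [2:E] [3:B] [4:H]
Profit = 59 + 67 + 72 + 51 = 249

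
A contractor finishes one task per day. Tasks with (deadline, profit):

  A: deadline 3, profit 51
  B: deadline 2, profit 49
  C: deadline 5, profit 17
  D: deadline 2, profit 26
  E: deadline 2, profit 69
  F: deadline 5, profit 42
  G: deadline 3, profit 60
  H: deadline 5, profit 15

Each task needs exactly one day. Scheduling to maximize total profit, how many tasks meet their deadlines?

5

Sort by profit descending; place each in the latest free slot ≤ its deadline.
By profit: E(d2,69), G(d3,60), A(d3,51), B(d2,49), F(d5,42), D(d2,26), C(d5,17), H(d5,15)
E→slot 2; G→slot 3; A→slot 1; B skipped; F→slot 5; D skipped; C→slot 4; H skipped.
5 of 8 scheduled.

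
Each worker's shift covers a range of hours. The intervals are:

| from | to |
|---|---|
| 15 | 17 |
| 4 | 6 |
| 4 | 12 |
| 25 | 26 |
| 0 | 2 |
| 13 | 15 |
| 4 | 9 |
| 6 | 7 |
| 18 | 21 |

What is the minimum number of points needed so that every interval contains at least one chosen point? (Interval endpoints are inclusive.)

Sort by right endpoint; whenever an interval is uncovered, place a point at its right end.
Sorted: [0,2] [4,6] [6,7] [4,9] [4,12] [13,15] [15,17] [18,21] [25,26]
{[0,2]} hit by 2; {[4,6],[6,7],[4,9],[4,12]} hit by 6; {[13,15],[15,17]} hit by 15; {[18,21]} hit by 21; {[25,26]} hit by 26.
Points: 2, 6, 15, 21, 26 (5 total).

5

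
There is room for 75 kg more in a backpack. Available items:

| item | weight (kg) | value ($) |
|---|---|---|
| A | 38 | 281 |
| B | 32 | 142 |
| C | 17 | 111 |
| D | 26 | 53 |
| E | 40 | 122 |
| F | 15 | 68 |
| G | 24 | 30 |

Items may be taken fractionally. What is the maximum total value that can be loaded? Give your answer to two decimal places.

Order: A (281/38=7.39) > C (111/17=6.53) > F (68/15=4.53) > B (142/32=4.44) > E (122/40=3.05) > D (53/26=2.04) > G (30/24=1.25)
Fill: take A (38 @ 281) → take C (17 @ 111) → take F (15 @ 68) → take 5/32 of B → 22.19; 75/75 used.
Total value = 482.19

482.19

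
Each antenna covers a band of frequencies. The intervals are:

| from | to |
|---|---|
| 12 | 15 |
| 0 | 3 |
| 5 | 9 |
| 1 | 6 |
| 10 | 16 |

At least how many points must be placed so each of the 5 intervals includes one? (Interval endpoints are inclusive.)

3

By right end: [0,3]  [1,6]  [5,9]  [12,15]  [10,16]
[0,3] uncovered → point at 3; [5,9] uncovered → point at 9; [12,15] uncovered → point at 15.
Points: 3, 9, 15 (3 total).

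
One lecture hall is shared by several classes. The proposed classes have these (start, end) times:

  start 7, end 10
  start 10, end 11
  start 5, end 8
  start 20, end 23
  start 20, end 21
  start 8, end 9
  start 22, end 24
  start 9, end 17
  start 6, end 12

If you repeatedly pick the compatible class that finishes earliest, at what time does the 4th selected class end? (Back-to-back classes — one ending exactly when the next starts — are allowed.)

Greedy by earliest finish: after sorting by end time, pick each interval compatible with the last pick.
By end time: (5,8), (8,9), (7,10), (10,11), (6,12), (9,17), (20,21), (20,23), (22,24).
Pick (5,8); next start ≥ 8 → (8,9); next start ≥ 9 → (10,11); next start ≥ 11 → (20,21); next start ≥ 21 → (22,24).
Selected: (5,8) (8,9) (10,11) (20,21) (22,24)

21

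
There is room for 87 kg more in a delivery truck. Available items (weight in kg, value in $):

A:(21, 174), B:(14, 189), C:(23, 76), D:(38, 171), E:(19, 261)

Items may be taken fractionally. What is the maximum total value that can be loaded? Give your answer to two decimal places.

772.50

Greedy by value/weight ratio, highest first.
Order: E (261/19=13.74) > B (189/14=13.50) > A (174/21=8.29) > D (171/38=4.50) > C (76/23=3.30)
Fill: take E (19 @ 261) → take B (14 @ 189) → take A (21 @ 174) → take 33/38 of D → 148.50; 87/87 used.
Total value = 772.50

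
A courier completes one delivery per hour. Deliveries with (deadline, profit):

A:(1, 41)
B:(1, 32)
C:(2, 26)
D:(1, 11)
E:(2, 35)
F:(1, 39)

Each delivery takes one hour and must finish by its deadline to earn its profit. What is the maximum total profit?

76

By profit: A(d1,41), F(d1,39), E(d2,35), B(d1,32), C(d2,26), D(d1,11)
A→slot 1; F skipped; E→slot 2; B skipped; C skipped; D skipped.
Profit = 41 + 35 = 76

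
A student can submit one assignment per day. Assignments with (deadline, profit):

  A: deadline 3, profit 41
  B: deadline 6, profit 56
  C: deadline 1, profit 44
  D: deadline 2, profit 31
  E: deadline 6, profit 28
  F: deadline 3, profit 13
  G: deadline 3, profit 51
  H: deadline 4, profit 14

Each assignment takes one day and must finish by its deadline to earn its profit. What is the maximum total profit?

Take jobs in profit order; each goes to the latest open slot no later than its deadline.
By profit: B(d6,56), G(d3,51), C(d1,44), A(d3,41), D(d2,31), E(d6,28), H(d4,14), F(d3,13)
B→slot 6; G→slot 3; C→slot 1; A→slot 2; D skipped; E→slot 5; H→slot 4; F skipped.
Profit = 44 + 41 + 51 + 14 + 28 + 56 = 234

234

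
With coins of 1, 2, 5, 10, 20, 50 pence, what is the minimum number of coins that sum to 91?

4

91 = 1×50 + 2×20 + 1×1
Total coins = 1 + 2 + 1 = 4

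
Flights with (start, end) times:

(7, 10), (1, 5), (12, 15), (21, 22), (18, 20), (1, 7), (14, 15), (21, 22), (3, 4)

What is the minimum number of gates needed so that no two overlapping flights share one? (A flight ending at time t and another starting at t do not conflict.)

3

The answer is the maximum number of intervals overlapping at any instant.
starts: [1, 1, 3, 7, 12, 14, 18, 21, 21]
ends:   [4, 5, 7, 10, 15, 15, 20, 22, 22]
s1→1 s1→2 s3→3  — peak 3.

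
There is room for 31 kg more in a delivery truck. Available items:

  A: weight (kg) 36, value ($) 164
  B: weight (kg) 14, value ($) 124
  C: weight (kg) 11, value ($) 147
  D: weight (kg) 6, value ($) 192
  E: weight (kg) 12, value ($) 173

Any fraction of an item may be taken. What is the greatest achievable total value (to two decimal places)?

Sort by value per unit weight and fill in that order.
Ratios (sorted): D 32.00, E 14.42, C 13.36, B 8.86, A 4.56
take D (6 @ 192); take E (12 @ 173); take C (11 @ 147); take 2/14 of B → 17.71. Capacity used 31/31.
Total value = 529.71

529.71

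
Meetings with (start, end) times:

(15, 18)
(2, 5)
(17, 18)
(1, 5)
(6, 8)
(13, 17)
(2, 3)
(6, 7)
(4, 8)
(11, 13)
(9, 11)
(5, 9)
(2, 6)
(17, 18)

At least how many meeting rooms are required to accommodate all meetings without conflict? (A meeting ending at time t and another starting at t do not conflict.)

The answer is the maximum number of intervals overlapping at any instant.
Events (time:±→running): 1:+→1 2:+→2 2:+→3 2:+→4 … peak 4.

4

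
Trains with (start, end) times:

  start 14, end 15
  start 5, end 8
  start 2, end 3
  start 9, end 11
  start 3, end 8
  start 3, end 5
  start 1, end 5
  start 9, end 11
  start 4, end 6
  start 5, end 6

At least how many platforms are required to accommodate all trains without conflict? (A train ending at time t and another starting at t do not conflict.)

4

Events (time:±→running): 1:+→1 2:+→2 3:-→1 3:+→2 3:+→3 4:+→4 … peak 4.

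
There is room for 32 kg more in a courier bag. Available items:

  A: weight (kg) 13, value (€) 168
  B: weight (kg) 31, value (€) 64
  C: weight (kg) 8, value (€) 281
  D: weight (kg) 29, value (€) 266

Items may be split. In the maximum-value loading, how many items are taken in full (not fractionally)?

Greedy by value/weight ratio, highest first.
Order: C (281/8=35.12) > A (168/13=12.92) > D (266/29=9.17) > B (64/31=2.06)
Fill: take C (8 @ 281) → take A (13 @ 168) → take 11/29 of D → 100.90; 32/32 used.
2 item(s) taken whole; one partial (take 11/29 of D).

2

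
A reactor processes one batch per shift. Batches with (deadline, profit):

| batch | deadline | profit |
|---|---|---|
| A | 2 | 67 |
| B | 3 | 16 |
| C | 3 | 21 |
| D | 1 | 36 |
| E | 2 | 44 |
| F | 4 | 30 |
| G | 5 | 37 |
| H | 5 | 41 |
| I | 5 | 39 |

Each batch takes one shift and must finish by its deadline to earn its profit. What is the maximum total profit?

Sort by profit descending; place each in the latest free slot ≤ its deadline.
By profit: A(d2,67), E(d2,44), H(d5,41), I(d5,39), G(d5,37), D(d1,36), F(d4,30), C(d3,21), B(d3,16)
A→slot 2; E→slot 1; H→slot 5; I→slot 4; G→slot 3; D skipped; F skipped; C skipped; B skipped.
Profit = 44 + 67 + 37 + 39 + 41 = 228

228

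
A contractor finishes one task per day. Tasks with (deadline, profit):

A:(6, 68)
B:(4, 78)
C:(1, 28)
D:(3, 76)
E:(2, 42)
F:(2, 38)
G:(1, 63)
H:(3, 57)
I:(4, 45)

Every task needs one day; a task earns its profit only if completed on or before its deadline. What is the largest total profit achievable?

Sort by profit descending; place each in the latest free slot ≤ its deadline.
By profit: B(d4,78), D(d3,76), A(d6,68), G(d1,63), H(d3,57), I(d4,45), E(d2,42), F(d2,38), C(d1,28)
B→slot 4; D→slot 3; A→slot 6; G→slot 1; H→slot 2; I skipped; E skipped; F skipped; C skipped.
Profit = 63 + 57 + 76 + 78 + 68 = 342

342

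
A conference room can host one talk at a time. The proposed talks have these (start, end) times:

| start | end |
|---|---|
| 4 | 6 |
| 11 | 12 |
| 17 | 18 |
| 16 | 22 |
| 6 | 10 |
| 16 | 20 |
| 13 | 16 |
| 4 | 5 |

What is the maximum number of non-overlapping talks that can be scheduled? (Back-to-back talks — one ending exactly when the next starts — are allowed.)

5

Sort by end time and greedily take each interval whose start is ≥ the last chosen end.
By end time: (4,5), (4,6), (6,10), (11,12), (13,16), (17,18), (16,20), (16,22).
Pick (4,5); next start ≥ 5 → (6,10); next start ≥ 10 → (11,12); next start ≥ 12 → (13,16); next start ≥ 16 → (17,18).
Selected 5 talks.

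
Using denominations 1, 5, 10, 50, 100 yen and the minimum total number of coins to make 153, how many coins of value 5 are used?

153 = 1×100 + 1×50 + 3×1
Count of 5: 0

0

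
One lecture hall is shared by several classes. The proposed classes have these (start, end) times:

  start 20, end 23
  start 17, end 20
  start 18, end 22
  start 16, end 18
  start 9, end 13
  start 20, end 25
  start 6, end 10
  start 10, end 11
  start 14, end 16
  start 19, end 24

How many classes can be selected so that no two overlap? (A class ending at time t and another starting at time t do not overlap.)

5

Order by finish time; keep every interval that doesn't clash with the previous kept one.
Sorted by end: (6,10)  (10,11)  (9,13)  (14,16)  (16,18)  (17,20)  (18,22)  (20,23)  (19,24)  (20,25)
take (6,10); take (10,11); take (14,16); take (16,18); skip (17,20); take (18,22); skip (20,23).
Selected 5 classes.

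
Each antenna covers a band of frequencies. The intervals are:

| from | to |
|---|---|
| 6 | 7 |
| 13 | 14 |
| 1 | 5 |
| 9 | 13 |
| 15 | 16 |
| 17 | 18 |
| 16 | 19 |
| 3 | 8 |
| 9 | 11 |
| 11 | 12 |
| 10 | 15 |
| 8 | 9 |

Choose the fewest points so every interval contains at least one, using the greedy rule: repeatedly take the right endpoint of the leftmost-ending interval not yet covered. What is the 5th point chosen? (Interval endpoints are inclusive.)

Sorted: [1,5] [6,7] [3,8] [8,9] [9,11] [11,12] [9,13] [13,14] [10,15] [15,16] [17,18] [16,19]
{[1,5]} hit by 5; {[6,7],[3,8]} hit by 7; {[8,9],[9,11]} hit by 9; {[11,12],[9,13]} hit by 12; {[13,14],[10,15]} hit by 14; {[15,16]} hit by 16; {[17,18],[16,19]} hit by 18.
Points: 5, 7, 9, 12, 14, 16, 18 (7 total).

14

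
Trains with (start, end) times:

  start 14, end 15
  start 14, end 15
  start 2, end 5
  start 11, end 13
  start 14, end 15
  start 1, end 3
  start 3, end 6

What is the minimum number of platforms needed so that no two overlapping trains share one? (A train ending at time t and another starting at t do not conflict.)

Events (time:±→running): 1:+→1 2:+→2 3:-→1 3:+→2 5:-→1 6:-→0 11:+→1 13:-→0 14:+→1 14:+→2 14:+→3 … peak 3.

3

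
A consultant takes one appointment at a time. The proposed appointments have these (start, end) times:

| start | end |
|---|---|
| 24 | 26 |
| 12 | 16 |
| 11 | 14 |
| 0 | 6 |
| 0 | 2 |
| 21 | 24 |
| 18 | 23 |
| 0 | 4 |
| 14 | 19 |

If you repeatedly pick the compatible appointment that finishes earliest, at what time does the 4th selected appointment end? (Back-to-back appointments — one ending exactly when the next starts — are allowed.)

24

By end time: (0,2), (0,4), (0,6), (11,14), (12,16), (14,19), (18,23), (21,24), (24,26).
Pick (0,2); next start ≥ 2 → (11,14); next start ≥ 14 → (14,19); next start ≥ 19 → (21,24); next start ≥ 24 → (24,26).
Selected: (0,2) (11,14) (14,19) (21,24) (24,26)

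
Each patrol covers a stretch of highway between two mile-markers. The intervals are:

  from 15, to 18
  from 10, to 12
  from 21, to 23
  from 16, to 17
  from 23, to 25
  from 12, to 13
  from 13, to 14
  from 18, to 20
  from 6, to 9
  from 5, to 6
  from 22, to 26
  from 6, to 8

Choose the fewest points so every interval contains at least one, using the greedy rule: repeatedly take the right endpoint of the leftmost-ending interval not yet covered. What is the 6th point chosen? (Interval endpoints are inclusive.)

Sort by right endpoint; whenever an interval is uncovered, place a point at its right end.
Sorted: [5,6] [6,8] [6,9] [10,12] [12,13] [13,14] [16,17] [15,18] [18,20] [21,23] [23,25] [22,26]
{[5,6],[6,8],[6,9]} hit by 6; {[10,12],[12,13]} hit by 12; {[13,14]} hit by 14; {[16,17],[15,18]} hit by 17; {[18,20]} hit by 20; {[21,23],[23,25],[22,26]} hit by 23.
Points: 6, 12, 14, 17, 20, 23 (6 total).

23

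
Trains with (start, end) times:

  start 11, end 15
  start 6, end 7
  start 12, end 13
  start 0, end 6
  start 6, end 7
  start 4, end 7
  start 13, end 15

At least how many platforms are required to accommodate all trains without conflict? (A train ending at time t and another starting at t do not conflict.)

starts: [0, 4, 6, 6, 11, 12, 13]
ends:   [6, 7, 7, 7, 13, 15, 15]
s0→1 s4→2 e6→1 s6→2 s6→3  — peak 3.

3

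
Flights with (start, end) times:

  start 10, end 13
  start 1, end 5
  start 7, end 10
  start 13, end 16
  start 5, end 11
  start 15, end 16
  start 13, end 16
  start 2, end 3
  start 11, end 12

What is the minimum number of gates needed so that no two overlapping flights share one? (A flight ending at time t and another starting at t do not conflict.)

Count concurrent intervals with a sweep; the peak is the room count.
Events (time:±→running): 1:+→1 2:+→2 3:-→1 5:-→0 5:+→1 7:+→2 10:-→1 10:+→2 11:-→1 11:+→2 12:-→1 13:-→0 13:+→1 13:+→2 15:+→3 … peak 3.

3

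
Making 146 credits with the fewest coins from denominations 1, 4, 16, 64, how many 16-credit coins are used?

1

Use the largest denomination that fits, subtract, and repeat.
146 = 2×64 + 1×16 + 2×1
Count of 16: 1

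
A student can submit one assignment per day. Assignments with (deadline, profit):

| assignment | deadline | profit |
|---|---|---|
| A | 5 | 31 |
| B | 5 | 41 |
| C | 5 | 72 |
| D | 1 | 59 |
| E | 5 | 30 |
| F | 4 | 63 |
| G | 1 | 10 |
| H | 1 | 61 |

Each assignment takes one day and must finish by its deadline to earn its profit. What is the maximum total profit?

Take jobs in profit order; each goes to the latest open slot no later than its deadline.
Profit order: C=72 F=63 H=61 D=59 B=41 A=31 E=30 G=10
Assign: C→slot 5, F→slot 4, H→slot 1, D skipped, B→slot 3, A→slot 2, E skipped, G skipped.
Slots: [1:H] [2:A] [3:B] [4:F] [5:C]
Profit = 61 + 31 + 41 + 63 + 72 = 268

268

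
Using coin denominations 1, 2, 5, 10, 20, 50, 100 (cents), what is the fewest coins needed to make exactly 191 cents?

5

Greedy: take as many of the largest coin as possible, then repeat with the remainder.
191 − 1×100→91 − 1×50→41 − 2×20→1 − 1×1→0
Total coins = 1 + 1 + 2 + 1 = 5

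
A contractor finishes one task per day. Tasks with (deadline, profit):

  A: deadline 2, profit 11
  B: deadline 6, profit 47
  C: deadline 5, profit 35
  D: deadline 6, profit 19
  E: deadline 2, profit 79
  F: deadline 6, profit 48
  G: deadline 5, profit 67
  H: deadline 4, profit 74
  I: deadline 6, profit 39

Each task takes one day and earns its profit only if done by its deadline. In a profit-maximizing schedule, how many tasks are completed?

Take jobs in profit order; each goes to the latest open slot no later than its deadline.
Profit order: E=79 H=74 G=67 F=48 B=47 I=39 C=35 D=19 A=11
Assign: E→slot 2, H→slot 4, G→slot 5, F→slot 6, B→slot 3, I→slot 1, C skipped, D skipped, A skipped.
Slots: [1:I] [2:E] [3:B] [4:H] [5:G] [6:F]
6 of 9 scheduled.

6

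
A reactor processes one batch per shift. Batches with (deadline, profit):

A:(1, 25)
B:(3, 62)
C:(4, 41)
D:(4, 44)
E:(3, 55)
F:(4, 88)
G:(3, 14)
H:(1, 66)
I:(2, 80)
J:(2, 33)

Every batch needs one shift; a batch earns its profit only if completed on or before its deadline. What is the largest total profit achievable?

296

Profit order: F=88 I=80 H=66 B=62 E=55 D=44 C=41 J=33 A=25 G=14
Assign: F→slot 4, I→slot 2, H→slot 1, B→slot 3, E skipped, D skipped, C skipped, J skipped, A skipped, G skipped.
Slots: [1:H] [2:I] [3:B] [4:F]
Profit = 66 + 80 + 62 + 88 = 296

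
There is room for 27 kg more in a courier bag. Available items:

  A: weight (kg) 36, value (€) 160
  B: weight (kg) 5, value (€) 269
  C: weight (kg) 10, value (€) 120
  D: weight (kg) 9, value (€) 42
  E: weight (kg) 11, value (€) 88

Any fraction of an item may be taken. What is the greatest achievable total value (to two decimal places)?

Sort by value per unit weight and fill in that order.
Order: B (269/5=53.80) > C (120/10=12.00) > E (88/11=8.00) > D (42/9=4.67) > A (160/36=4.44)
Fill: take B (5 @ 269) → take C (10 @ 120) → take E (11 @ 88) → take 1/9 of D → 4.67; 27/27 used.
Total value = 481.67

481.67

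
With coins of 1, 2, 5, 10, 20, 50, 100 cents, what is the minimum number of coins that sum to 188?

7

188 = 1×100 + 1×50 + 1×20 + 1×10 + 1×5 + 1×2 + 1×1
Total coins = 1 + 1 + 1 + 1 + 1 + 1 + 1 = 7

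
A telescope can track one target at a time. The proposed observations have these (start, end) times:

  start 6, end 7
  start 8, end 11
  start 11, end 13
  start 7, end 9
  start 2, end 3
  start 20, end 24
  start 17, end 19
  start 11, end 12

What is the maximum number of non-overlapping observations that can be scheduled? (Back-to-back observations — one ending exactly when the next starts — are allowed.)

6

Order by finish time; keep every interval that doesn't clash with the previous kept one.
By end time: (2,3), (6,7), (7,9), (8,11), (11,12), (11,13), (17,19), (20,24).
Pick (2,3); next start ≥ 3 → (6,7); next start ≥ 7 → (7,9); next start ≥ 9 → (11,12); next start ≥ 12 → (17,19); next start ≥ 19 → (20,24).
Selected 6 observations.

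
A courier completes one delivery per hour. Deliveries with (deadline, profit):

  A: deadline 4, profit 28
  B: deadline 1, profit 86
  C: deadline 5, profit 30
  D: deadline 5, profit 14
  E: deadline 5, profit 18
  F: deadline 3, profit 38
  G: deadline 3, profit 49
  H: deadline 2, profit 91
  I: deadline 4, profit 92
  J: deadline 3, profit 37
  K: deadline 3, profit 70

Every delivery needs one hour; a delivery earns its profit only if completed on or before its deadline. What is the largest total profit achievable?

Take jobs in profit order; each goes to the latest open slot no later than its deadline.
By profit: I(d4,92), H(d2,91), B(d1,86), K(d3,70), G(d3,49), F(d3,38), J(d3,37), C(d5,30), A(d4,28), E(d5,18), D(d5,14)
I→slot 4; H→slot 2; B→slot 1; K→slot 3; G skipped; F skipped; J skipped; C→slot 5; A skipped; E skipped; D skipped.
Profit = 86 + 91 + 70 + 92 + 30 = 369

369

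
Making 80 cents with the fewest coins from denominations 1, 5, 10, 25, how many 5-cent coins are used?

1

80 − 3×25→5 − 1×5→0
Count of 5: 1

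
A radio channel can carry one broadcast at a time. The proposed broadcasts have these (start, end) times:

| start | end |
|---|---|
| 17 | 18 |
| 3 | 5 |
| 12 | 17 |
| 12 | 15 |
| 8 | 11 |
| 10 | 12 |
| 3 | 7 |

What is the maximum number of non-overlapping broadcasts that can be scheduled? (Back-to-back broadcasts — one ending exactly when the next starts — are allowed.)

By end time: (3,5), (3,7), (8,11), (10,12), (12,15), (12,17), (17,18).
Pick (3,5); next start ≥ 5 → (8,11); next start ≥ 11 → (12,15); next start ≥ 15 → (17,18).
Selected 4 broadcasts.

4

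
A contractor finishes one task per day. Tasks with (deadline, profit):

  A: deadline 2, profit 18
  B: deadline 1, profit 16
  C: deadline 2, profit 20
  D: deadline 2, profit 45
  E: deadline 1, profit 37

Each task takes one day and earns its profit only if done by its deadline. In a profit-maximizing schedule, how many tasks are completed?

2

Sort by profit descending; place each in the latest free slot ≤ its deadline.
By profit: D(d2,45), E(d1,37), C(d2,20), A(d2,18), B(d1,16)
D→slot 2; E→slot 1; C skipped; A skipped; B skipped.
2 of 5 scheduled.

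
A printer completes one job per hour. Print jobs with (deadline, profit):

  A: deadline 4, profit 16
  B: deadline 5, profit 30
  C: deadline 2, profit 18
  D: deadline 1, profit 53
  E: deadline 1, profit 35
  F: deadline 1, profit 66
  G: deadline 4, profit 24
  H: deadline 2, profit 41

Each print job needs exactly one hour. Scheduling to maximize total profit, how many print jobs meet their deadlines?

5

Profit order: F=66 D=53 H=41 E=35 B=30 G=24 C=18 A=16
Assign: F→slot 1, D skipped, H→slot 2, E skipped, B→slot 5, G→slot 4, C skipped, A→slot 3.
Slots: [1:F] [2:H] [3:A] [4:G] [5:B]
5 of 8 scheduled.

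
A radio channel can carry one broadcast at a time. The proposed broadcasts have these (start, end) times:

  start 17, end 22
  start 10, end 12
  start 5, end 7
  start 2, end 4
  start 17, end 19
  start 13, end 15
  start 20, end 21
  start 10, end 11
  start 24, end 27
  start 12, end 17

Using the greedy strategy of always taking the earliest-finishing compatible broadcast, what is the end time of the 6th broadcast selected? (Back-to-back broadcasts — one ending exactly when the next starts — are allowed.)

21

Greedy by earliest finish: after sorting by end time, pick each interval compatible with the last pick.
By end time: (2,4), (5,7), (10,11), (10,12), (13,15), (12,17), (17,19), (20,21), (17,22), (24,27).
Pick (2,4); next start ≥ 4 → (5,7); next start ≥ 7 → (10,11); next start ≥ 11 → (13,15); next start ≥ 15 → (17,19); next start ≥ 19 → (20,21); next start ≥ 21 → (24,27).
Selected: (2,4) (5,7) (10,11) (13,15) (17,19) (20,21) (24,27)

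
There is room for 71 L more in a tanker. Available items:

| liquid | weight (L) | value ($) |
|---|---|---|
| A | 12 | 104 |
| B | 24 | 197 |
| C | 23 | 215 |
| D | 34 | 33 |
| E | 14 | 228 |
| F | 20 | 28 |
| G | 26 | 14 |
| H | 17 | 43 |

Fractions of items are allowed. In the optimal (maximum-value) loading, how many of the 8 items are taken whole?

Sort by value per unit weight and fill in that order.
Order: E (228/14=16.29) > C (215/23=9.35) > A (104/12=8.67) > B (197/24=8.21) > H (43/17=2.53) > F (28/20=1.40) > D (33/34=0.97) > G (14/26=0.54)
Fill: take E (14 @ 228) → take C (23 @ 215) → take A (12 @ 104) → take 22/24 of B → 180.58; 71/71 used.
3 item(s) taken whole; one partial (take 22/24 of B).

3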